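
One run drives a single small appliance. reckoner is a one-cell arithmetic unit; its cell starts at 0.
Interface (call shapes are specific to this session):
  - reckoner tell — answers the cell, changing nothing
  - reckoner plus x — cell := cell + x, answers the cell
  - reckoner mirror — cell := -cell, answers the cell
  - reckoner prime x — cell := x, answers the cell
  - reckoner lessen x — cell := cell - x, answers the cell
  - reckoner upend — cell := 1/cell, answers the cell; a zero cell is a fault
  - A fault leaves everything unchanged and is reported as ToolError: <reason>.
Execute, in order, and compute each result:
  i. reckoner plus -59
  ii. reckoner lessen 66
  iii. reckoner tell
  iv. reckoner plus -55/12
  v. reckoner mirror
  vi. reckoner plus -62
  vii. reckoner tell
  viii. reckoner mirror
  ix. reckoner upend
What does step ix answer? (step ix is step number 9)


Answer: -12/811

Derivation:
Using reckoner plus on -59, and observe -59.
I run reckoner lessen on 66, — result: -125.
I run reckoner tell, — result: -125.
Using reckoner plus on -55/12, → -1555/12.
I run reckoner mirror, yielding 1555/12.
I run reckoner plus on -62, which returns 811/12.
I try reckoner tell, → 811/12.
Using reckoner mirror, and observe -811/12.
I invoke reckoner upend, and observe -12/811.


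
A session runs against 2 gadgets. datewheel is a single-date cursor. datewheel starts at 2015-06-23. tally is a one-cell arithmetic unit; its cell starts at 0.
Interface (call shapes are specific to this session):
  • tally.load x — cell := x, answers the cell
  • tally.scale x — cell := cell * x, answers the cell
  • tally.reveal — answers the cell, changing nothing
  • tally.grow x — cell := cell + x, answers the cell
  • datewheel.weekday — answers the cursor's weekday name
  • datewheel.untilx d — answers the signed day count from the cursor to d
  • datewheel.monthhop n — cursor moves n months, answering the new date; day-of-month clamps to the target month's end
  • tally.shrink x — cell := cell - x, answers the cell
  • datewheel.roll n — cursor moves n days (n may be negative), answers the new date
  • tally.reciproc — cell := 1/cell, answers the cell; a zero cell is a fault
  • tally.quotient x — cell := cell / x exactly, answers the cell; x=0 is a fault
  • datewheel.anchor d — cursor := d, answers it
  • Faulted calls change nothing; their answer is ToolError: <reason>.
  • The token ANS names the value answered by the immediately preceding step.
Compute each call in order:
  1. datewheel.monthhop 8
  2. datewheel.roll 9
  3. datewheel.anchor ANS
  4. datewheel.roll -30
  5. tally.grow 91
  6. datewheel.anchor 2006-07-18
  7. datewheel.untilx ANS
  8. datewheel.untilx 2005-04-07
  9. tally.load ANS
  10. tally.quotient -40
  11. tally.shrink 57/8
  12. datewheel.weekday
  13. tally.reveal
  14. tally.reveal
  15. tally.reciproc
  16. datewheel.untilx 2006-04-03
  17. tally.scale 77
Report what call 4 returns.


I use datewheel.monthhop with n=8, — result: 2016-02-23.
I run datewheel.roll with n=9, and see 2016-03-03.
I call datewheel.anchor with d=ANS, and observe 2016-03-03.
I try datewheel.roll with n=-30, — result: 2016-02-02.
I use tally.grow with x=91, — result: 91.
I call datewheel.anchor with d=2006-07-18, giving 2006-07-18.
Then datewheel.untilx with d=ANS, — result: 0.
I use datewheel.untilx with d=2005-04-07, yielding -467.
Using tally.load with x=ANS, which returns -467.
I use tally.quotient with x=-40, giving 467/40.
Now I run tally.shrink with x=57/8, and see 91/20.
I call datewheel.weekday(): Tuesday.
I run tally.reveal(), — result: 91/20.
Calling tally.reveal(): 91/20.
I call tally.reciproc(), and observe 20/91.
Using datewheel.untilx with d=2006-04-03, — result: -106.
I use tally.scale with x=77, which returns 220/13.

Answer: 2016-02-02


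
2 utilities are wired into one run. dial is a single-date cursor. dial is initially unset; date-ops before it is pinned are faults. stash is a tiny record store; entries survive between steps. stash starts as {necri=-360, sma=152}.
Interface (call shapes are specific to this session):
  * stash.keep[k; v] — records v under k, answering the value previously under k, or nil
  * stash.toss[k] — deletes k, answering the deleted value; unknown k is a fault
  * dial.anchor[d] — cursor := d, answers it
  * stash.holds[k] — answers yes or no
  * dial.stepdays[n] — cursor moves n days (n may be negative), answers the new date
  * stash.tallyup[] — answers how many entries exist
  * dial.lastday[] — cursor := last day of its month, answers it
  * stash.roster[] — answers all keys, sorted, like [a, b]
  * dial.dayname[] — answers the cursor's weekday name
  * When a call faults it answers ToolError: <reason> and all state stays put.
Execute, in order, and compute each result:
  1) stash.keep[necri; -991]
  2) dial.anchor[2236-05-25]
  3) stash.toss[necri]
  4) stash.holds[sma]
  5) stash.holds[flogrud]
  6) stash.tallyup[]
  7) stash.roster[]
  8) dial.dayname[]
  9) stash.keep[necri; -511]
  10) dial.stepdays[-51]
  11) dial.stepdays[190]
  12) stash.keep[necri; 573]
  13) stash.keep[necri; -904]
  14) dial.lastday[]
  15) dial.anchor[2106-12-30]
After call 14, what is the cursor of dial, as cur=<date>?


Answer: cur=2236-10-31

Derivation:
# 1. stash.keep(k: necri, v: -991) == -360
# 2. dial.anchor(d: 2236-05-25) == 2236-05-25
# 3. stash.toss(k: necri) == -991
# 4. stash.holds(k: sma) == yes
# 5. stash.holds(k: flogrud) == no
# 6. stash.tallyup() == 1
# 7. stash.roster() == [sma]
# 8. dial.dayname() == Wednesday
# 9. stash.keep(k: necri, v: -511) == nil
# 10. dial.stepdays(n: -51) == 2236-04-04
# 11. dial.stepdays(n: 190) == 2236-10-11
# 12. stash.keep(k: necri, v: 573) == -511
# 13. stash.keep(k: necri, v: -904) == 573
# 14. dial.lastday() == 2236-10-31
# 15. dial.anchor(d: 2106-12-30) == 2106-12-30


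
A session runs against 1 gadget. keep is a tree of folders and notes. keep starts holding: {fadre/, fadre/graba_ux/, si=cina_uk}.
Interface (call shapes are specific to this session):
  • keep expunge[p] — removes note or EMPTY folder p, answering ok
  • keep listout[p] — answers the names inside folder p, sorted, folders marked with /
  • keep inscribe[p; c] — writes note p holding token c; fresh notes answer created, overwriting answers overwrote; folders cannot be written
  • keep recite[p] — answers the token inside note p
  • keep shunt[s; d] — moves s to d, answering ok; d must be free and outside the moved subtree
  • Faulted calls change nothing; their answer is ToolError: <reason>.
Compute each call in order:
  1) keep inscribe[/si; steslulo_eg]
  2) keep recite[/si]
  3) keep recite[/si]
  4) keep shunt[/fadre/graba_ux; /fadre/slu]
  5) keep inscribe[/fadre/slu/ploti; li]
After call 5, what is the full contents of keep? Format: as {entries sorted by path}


Act: keep inscribe[/si; steslulo_eg]
Obs: overwrote
Act: keep recite[/si]
Obs: steslulo_eg
Act: keep recite[/si]
Obs: steslulo_eg
Act: keep shunt[/fadre/graba_ux; /fadre/slu]
Obs: ok
Act: keep inscribe[/fadre/slu/ploti; li]
Obs: created

Answer: {fadre/, fadre/slu/, fadre/slu/ploti=li, si=steslulo_eg}


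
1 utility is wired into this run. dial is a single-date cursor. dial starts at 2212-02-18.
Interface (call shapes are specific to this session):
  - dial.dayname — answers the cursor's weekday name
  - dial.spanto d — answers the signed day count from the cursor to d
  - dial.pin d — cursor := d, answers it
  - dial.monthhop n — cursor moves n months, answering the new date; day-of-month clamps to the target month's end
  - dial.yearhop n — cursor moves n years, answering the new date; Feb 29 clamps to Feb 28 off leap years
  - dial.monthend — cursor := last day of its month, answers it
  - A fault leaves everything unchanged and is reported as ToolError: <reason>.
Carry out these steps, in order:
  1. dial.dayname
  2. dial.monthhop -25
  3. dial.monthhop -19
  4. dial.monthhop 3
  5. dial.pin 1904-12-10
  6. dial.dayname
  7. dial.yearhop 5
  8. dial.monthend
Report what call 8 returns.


Answer: 1909-12-31

Derivation:
Invoking dial.dayname(), yielding Tuesday.
Now I run dial.monthhop on n='-25', — result: 2210-01-18.
I call dial.monthhop on n='-19', — result: 2208-06-18.
Next I call dial.monthhop on n='3', and see 2208-09-18.
I invoke dial.pin on d='1904-12-10', which returns 1904-12-10.
Then dial.dayname(), → Saturday.
I invoke dial.yearhop on n='5', and see 1909-12-10.
I call dial.monthend(), → 1909-12-31.


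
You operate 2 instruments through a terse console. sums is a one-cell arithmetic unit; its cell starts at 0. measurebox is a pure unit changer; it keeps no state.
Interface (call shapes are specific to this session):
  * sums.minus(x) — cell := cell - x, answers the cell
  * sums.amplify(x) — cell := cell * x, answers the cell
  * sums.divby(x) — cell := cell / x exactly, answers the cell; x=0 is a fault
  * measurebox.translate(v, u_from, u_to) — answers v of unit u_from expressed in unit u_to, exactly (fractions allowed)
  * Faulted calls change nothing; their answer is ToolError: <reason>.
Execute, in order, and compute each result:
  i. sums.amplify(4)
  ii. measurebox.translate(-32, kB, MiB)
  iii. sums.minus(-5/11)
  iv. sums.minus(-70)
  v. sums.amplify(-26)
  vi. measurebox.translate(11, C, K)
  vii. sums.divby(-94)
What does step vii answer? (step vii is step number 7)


Answer: 10075/517

Derivation:
CALL amplify[x→4]
RET  0
CALL translate[v→-32; u_from→kB; u_to→MiB]
RET  -125/4096
CALL minus[x→-5/11]
RET  5/11
CALL minus[x→-70]
RET  775/11
CALL amplify[x→-26]
RET  -20150/11
CALL translate[v→11; u_from→C; u_to→K]
RET  5683/20
CALL divby[x→-94]
RET  10075/517


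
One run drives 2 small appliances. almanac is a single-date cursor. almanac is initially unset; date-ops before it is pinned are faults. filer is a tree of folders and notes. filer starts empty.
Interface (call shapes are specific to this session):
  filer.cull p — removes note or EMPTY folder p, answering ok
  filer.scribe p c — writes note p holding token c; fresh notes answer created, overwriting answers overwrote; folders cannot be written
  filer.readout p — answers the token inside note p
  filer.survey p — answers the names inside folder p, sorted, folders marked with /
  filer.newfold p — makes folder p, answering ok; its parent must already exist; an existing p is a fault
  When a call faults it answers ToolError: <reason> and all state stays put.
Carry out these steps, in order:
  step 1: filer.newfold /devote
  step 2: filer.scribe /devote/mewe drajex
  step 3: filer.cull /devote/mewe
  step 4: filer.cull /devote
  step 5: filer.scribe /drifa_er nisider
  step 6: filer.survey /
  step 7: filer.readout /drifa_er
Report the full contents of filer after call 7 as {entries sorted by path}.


% filer.newfold p='/devote'
[out] ok
% filer.scribe p='/devote/mewe' c='drajex'
[out] created
% filer.cull p='/devote/mewe'
[out] ok
% filer.cull p='/devote'
[out] ok
% filer.scribe p='/drifa_er' c='nisider'
[out] created
% filer.survey p='/'
[out] [drifa_er]
% filer.readout p='/drifa_er'
[out] nisider

Answer: {drifa_er=nisider}


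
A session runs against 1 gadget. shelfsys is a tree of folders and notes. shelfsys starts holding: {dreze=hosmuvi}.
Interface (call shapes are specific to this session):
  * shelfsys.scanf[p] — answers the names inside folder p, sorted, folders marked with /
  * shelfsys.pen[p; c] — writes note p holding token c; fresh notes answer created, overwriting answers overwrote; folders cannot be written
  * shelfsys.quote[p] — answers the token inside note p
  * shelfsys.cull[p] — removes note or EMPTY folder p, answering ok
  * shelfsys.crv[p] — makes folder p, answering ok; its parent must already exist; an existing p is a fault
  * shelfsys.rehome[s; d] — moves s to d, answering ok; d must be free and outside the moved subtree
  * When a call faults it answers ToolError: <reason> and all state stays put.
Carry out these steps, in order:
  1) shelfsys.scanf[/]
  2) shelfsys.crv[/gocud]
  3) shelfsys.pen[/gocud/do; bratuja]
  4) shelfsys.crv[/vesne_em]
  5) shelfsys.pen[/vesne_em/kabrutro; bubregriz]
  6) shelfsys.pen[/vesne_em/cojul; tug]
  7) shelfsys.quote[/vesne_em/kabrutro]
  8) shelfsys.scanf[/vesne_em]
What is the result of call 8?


Answer: [cojul, kabrutro]

Derivation:
-> shelfsys.scanf(/)
<- [dreze]
-> shelfsys.crv(/gocud)
<- ok
-> shelfsys.pen(/gocud/do, bratuja)
<- created
-> shelfsys.crv(/vesne_em)
<- ok
-> shelfsys.pen(/vesne_em/kabrutro, bubregriz)
<- created
-> shelfsys.pen(/vesne_em/cojul, tug)
<- created
-> shelfsys.quote(/vesne_em/kabrutro)
<- bubregriz
-> shelfsys.scanf(/vesne_em)
<- [cojul, kabrutro]


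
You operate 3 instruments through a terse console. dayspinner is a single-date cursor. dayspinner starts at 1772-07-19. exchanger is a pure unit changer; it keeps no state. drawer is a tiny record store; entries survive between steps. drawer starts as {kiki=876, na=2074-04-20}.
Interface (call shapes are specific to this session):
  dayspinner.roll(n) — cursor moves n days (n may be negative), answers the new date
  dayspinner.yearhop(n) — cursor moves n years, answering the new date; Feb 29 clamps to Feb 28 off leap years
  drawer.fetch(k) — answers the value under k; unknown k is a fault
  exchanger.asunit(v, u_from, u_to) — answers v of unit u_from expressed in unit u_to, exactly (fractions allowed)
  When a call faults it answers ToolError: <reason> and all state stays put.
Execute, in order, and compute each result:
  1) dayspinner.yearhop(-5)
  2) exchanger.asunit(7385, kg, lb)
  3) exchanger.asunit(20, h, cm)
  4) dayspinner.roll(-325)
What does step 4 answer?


Answer: 1766-08-28

Derivation:
[in] yearhop n→-5
  1767-07-19
[in] asunit v→7385 u_from→kg u_to→lb
  105500000000/6479891
[in] asunit v→20 u_from→h u_to→cm
  ToolError: incompatible units
[in] roll n→-325
  1766-08-28


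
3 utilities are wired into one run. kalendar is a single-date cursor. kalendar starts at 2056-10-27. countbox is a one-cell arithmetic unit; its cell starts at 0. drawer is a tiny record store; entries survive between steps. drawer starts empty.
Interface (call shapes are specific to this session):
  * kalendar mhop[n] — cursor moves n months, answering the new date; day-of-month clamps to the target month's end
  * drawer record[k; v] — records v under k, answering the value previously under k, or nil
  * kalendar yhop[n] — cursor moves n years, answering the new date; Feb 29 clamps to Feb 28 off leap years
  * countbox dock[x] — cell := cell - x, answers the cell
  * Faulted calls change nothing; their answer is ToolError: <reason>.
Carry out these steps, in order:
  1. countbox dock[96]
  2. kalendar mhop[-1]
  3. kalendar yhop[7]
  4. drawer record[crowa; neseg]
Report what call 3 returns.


Answer: 2063-09-27

Derivation:
Step: countbox dock[x='96']
Result: -96
Step: kalendar mhop[n='-1']
Result: 2056-09-27
Step: kalendar yhop[n='7']
Result: 2063-09-27
Step: drawer record[k='crowa'; v='neseg']
Result: nil


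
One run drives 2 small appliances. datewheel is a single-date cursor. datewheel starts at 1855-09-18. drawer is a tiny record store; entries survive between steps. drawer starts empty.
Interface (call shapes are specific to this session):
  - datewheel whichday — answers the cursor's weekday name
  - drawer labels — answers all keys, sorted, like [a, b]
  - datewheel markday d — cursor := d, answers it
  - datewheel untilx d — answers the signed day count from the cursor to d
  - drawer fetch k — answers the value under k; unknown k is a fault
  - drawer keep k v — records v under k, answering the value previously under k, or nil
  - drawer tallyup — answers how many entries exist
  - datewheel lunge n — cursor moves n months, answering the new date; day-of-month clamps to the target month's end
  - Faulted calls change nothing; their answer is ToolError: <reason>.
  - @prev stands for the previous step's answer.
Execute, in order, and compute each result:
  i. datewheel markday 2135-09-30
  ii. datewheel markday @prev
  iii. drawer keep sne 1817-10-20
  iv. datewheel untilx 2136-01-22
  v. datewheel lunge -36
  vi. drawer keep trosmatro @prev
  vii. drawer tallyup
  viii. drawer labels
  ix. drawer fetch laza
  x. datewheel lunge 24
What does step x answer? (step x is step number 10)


[in] datewheel markday 2135-09-30
:: 2135-09-30
[in] datewheel markday @prev
:: 2135-09-30
[in] drawer keep sne 1817-10-20
:: nil
[in] datewheel untilx 2136-01-22
:: 114
[in] datewheel lunge -36
:: 2132-09-30
[in] drawer keep trosmatro @prev
:: nil
[in] drawer tallyup
:: 2
[in] drawer labels
:: [sne, trosmatro]
[in] drawer fetch laza
:: ToolError: no such key laza
[in] datewheel lunge 24
:: 2134-09-30

Answer: 2134-09-30


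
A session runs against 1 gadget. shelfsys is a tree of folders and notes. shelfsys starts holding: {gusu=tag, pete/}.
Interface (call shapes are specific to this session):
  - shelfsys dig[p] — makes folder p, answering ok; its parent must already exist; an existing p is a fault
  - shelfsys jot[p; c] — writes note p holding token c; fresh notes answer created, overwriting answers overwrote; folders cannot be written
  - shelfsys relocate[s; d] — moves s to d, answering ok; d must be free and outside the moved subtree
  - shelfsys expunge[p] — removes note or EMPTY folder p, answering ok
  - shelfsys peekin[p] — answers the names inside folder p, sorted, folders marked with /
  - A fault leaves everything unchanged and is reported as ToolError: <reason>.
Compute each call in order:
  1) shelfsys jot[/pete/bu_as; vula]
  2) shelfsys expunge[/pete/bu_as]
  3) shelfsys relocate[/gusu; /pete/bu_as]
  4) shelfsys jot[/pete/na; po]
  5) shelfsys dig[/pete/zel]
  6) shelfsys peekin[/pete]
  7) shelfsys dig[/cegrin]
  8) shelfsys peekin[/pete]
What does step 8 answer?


Answer: [bu_as, na, zel/]

Derivation:
$ shelfsys jot p→/pete/bu_as c→vula
= created
$ shelfsys expunge p→/pete/bu_as
= ok
$ shelfsys relocate s→/gusu d→/pete/bu_as
= ok
$ shelfsys jot p→/pete/na c→po
= created
$ shelfsys dig p→/pete/zel
= ok
$ shelfsys peekin p→/pete
= [bu_as, na, zel/]
$ shelfsys dig p→/cegrin
= ok
$ shelfsys peekin p→/pete
= [bu_as, na, zel/]


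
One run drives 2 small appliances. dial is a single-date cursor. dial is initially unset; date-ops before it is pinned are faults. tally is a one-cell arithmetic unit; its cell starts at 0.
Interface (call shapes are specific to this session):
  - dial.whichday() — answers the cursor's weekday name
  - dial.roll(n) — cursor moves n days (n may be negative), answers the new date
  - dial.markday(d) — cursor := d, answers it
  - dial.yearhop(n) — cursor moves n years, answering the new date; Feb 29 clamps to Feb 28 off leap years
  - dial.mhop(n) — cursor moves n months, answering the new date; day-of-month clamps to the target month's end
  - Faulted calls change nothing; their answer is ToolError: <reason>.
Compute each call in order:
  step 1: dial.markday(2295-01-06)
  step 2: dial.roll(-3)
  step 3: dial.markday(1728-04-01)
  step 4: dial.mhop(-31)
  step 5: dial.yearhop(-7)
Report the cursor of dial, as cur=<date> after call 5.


-> dial.markday(d→2295-01-06)
<- 2295-01-06
-> dial.roll(n→-3)
<- 2295-01-03
-> dial.markday(d→1728-04-01)
<- 1728-04-01
-> dial.mhop(n→-31)
<- 1725-09-01
-> dial.yearhop(n→-7)
<- 1718-09-01

Answer: cur=1718-09-01


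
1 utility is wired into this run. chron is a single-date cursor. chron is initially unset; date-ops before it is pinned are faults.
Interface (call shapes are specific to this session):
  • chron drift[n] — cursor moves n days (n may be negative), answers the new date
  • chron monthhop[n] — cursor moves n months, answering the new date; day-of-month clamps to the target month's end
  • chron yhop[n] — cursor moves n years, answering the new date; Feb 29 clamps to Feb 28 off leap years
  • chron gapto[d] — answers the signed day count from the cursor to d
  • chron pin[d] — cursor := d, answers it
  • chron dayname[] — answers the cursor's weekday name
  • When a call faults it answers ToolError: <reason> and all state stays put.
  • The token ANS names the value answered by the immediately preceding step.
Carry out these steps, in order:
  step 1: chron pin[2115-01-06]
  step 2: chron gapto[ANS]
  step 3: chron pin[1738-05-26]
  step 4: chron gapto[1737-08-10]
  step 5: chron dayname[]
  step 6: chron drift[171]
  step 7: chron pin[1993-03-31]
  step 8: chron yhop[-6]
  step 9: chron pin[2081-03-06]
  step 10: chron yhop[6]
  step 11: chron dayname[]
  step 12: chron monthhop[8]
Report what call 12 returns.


Answer: 2087-11-06

Derivation:
Step: chron pin[d=2115-01-06]
Result: 2115-01-06
Step: chron gapto[d=ANS]
Result: 0
Step: chron pin[d=1738-05-26]
Result: 1738-05-26
Step: chron gapto[d=1737-08-10]
Result: -289
Step: chron dayname[]
Result: Monday
Step: chron drift[n=171]
Result: 1738-11-13
Step: chron pin[d=1993-03-31]
Result: 1993-03-31
Step: chron yhop[n=-6]
Result: 1987-03-31
Step: chron pin[d=2081-03-06]
Result: 2081-03-06
Step: chron yhop[n=6]
Result: 2087-03-06
Step: chron dayname[]
Result: Thursday
Step: chron monthhop[n=8]
Result: 2087-11-06


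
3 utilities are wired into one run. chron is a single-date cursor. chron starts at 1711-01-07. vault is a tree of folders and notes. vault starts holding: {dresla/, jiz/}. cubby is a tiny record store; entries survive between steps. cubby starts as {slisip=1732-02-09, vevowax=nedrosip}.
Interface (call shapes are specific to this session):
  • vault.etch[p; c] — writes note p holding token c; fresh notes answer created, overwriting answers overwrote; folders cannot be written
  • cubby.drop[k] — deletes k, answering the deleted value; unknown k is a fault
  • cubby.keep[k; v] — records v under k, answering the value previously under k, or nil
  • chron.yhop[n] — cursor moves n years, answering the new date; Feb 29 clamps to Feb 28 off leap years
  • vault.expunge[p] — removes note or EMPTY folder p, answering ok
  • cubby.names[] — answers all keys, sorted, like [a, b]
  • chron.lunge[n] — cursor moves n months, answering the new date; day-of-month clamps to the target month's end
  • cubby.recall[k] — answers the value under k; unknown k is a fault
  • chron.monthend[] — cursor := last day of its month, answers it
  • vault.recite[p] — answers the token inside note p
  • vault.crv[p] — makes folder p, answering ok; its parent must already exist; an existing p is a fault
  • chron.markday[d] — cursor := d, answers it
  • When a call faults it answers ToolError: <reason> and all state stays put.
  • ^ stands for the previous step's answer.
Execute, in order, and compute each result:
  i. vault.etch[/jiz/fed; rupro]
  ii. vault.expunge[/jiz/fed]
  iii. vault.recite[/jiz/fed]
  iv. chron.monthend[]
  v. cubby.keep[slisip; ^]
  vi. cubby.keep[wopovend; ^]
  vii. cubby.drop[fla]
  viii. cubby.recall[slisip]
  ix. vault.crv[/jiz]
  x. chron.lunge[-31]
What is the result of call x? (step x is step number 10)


·→ vault.etch(/jiz/fed, rupro)
·← created
·→ vault.expunge(/jiz/fed)
·← ok
·→ vault.recite(/jiz/fed)
·← ToolError: not found
·→ chron.monthend()
·← 1711-01-31
·→ cubby.keep(slisip, ^)
·← 1732-02-09
·→ cubby.keep(wopovend, ^)
·← nil
·→ cubby.drop(fla)
·← ToolError: no such key fla
·→ cubby.recall(slisip)
·← 1711-01-31
·→ vault.crv(/jiz)
·← ToolError: exists
·→ chron.lunge(-31)
·← 1708-06-30

Answer: 1708-06-30


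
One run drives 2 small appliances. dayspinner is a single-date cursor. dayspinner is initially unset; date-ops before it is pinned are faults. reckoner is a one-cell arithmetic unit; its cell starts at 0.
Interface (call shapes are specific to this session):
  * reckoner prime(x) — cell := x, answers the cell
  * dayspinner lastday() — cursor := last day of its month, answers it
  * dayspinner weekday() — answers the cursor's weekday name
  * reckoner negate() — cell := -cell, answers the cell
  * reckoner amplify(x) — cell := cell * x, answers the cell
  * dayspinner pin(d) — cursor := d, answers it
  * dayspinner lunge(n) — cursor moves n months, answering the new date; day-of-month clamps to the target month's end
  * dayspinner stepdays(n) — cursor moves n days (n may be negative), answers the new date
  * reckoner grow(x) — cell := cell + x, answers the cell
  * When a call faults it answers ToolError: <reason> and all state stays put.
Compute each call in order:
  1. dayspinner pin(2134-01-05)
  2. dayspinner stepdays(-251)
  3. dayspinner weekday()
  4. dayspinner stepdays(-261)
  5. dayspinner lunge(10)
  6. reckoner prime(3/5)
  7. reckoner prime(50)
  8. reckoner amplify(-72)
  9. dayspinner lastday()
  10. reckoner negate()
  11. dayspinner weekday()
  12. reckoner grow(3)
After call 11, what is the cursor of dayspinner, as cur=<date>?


Answer: cur=2133-06-30

Derivation:
> dayspinner pin d: 2134-01-05
  2134-01-05
> dayspinner stepdays n: -251
  2133-04-29
> dayspinner weekday
  Wednesday
> dayspinner stepdays n: -261
  2132-08-11
> dayspinner lunge n: 10
  2133-06-11
> reckoner prime x: 3/5
  3/5
> reckoner prime x: 50
  50
> reckoner amplify x: -72
  -3600
> dayspinner lastday
  2133-06-30
> reckoner negate
  3600
> dayspinner weekday
  Tuesday
> reckoner grow x: 3
  3603


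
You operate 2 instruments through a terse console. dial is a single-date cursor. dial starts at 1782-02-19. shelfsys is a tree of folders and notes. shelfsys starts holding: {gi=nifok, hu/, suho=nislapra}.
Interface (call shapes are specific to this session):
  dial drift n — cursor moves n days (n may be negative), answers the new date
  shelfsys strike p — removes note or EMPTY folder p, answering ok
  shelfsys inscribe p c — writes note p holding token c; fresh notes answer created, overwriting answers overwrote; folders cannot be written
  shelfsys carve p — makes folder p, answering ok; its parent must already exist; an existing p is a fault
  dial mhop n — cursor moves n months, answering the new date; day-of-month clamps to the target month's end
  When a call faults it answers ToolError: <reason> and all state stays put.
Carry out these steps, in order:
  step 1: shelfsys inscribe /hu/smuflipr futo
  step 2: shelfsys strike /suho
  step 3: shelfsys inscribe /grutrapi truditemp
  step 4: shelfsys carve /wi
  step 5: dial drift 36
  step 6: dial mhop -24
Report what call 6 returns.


! shelfsys inscribe(p='/hu/smuflipr', c='futo') -> created
! shelfsys strike(p='/suho') -> ok
! shelfsys inscribe(p='/grutrapi', c='truditemp') -> created
! shelfsys carve(p='/wi') -> ok
! dial drift(n='36') -> 1782-03-27
! dial mhop(n='-24') -> 1780-03-27

Answer: 1780-03-27


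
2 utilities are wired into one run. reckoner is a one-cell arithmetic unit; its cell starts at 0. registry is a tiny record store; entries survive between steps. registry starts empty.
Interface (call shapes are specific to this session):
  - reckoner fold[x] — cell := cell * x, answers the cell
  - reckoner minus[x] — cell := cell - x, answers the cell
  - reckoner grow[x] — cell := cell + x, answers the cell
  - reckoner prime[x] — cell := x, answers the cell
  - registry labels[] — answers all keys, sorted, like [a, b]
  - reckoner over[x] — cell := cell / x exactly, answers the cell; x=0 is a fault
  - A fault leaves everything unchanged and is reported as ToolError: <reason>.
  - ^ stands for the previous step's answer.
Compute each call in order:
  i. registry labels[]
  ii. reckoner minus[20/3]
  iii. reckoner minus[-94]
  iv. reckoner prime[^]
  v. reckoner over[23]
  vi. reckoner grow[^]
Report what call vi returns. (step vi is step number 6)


==> registry labels()
<== []
==> reckoner minus(x=20/3)
<== -20/3
==> reckoner minus(x=-94)
<== 262/3
==> reckoner prime(x=^)
<== 262/3
==> reckoner over(x=23)
<== 262/69
==> reckoner grow(x=^)
<== 524/69

Answer: 524/69


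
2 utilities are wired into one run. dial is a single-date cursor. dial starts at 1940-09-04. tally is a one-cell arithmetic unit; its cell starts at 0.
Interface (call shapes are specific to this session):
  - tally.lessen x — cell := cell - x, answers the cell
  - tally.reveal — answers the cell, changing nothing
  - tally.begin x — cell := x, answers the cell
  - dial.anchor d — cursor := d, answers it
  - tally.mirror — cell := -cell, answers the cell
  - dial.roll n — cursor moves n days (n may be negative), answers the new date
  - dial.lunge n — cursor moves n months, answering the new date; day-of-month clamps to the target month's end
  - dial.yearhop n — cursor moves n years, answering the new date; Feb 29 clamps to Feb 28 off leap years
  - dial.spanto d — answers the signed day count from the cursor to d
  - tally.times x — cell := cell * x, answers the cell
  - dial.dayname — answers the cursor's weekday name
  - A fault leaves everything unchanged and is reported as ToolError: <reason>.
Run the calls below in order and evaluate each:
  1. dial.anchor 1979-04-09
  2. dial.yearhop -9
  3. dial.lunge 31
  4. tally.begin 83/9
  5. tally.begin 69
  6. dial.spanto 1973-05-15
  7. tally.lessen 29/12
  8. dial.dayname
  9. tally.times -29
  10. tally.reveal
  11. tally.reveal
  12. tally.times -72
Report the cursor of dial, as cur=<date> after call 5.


>>> dial.anchor d=1979-04-09
[out] 1979-04-09
>>> dial.yearhop n=-9
[out] 1970-04-09
>>> dial.lunge n=31
[out] 1972-11-09
>>> tally.begin x=83/9
[out] 83/9
>>> tally.begin x=69
[out] 69
>>> dial.spanto d=1973-05-15
[out] 187
>>> tally.lessen x=29/12
[out] 799/12
>>> dial.dayname
[out] Thursday
>>> tally.times x=-29
[out] -23171/12
>>> tally.reveal
[out] -23171/12
>>> tally.reveal
[out] -23171/12
>>> tally.times x=-72
[out] 139026

Answer: cur=1972-11-09


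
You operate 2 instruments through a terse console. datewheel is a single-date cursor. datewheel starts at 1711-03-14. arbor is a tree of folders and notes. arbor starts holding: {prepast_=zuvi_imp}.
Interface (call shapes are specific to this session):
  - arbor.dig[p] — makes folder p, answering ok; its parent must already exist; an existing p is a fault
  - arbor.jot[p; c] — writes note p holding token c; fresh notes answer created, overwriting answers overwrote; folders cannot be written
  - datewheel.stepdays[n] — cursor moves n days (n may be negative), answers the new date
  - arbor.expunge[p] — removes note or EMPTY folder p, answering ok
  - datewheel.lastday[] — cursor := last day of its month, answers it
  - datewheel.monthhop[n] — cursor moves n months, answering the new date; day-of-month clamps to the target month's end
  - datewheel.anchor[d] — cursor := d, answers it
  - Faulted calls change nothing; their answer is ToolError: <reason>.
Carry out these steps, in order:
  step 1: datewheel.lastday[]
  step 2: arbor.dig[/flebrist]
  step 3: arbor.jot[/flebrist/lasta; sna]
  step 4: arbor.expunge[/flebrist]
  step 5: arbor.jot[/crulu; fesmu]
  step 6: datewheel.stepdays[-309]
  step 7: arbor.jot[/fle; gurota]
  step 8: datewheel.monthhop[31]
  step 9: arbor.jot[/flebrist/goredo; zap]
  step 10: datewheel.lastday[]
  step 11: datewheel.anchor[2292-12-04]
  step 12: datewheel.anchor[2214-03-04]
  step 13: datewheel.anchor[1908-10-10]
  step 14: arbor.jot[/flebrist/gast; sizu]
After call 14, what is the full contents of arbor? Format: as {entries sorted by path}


Answer: {crulu=fesmu, fle=gurota, flebrist/, flebrist/gast=sizu, flebrist/goredo=zap, flebrist/lasta=sna, prepast_=zuvi_imp}

Derivation:
[in] datewheel.lastday
[out] 1711-03-31
[in] arbor.dig p=/flebrist
[out] ok
[in] arbor.jot p=/flebrist/lasta c=sna
[out] created
[in] arbor.expunge p=/flebrist
[out] ToolError: not empty
[in] arbor.jot p=/crulu c=fesmu
[out] created
[in] datewheel.stepdays n=-309
[out] 1710-05-26
[in] arbor.jot p=/fle c=gurota
[out] created
[in] datewheel.monthhop n=31
[out] 1712-12-26
[in] arbor.jot p=/flebrist/goredo c=zap
[out] created
[in] datewheel.lastday
[out] 1712-12-31
[in] datewheel.anchor d=2292-12-04
[out] 2292-12-04
[in] datewheel.anchor d=2214-03-04
[out] 2214-03-04
[in] datewheel.anchor d=1908-10-10
[out] 1908-10-10
[in] arbor.jot p=/flebrist/gast c=sizu
[out] created


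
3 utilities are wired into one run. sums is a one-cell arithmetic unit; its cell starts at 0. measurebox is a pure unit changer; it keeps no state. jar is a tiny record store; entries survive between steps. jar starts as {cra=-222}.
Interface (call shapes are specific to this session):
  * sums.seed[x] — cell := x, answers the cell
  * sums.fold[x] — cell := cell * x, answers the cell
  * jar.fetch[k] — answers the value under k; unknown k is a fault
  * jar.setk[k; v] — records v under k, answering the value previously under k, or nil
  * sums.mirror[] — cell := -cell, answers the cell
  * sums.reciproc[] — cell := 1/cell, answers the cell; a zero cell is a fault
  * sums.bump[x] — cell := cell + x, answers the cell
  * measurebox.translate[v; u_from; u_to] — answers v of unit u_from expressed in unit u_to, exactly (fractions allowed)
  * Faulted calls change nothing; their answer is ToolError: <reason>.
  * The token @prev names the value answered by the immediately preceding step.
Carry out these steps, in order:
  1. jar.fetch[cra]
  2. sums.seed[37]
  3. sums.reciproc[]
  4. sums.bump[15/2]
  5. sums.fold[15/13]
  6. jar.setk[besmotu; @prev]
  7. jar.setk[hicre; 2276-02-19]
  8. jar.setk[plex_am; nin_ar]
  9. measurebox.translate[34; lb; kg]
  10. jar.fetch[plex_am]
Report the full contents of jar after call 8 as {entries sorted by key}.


;; fetch(k=cra) => -222
;; seed(x=37) => 37
;; reciproc() => 1/37
;; bump(x=15/2) => 557/74
;; fold(x=15/13) => 8355/962
;; setk(k=besmotu, v=@prev) => nil
;; setk(k=hicre, v=2276-02-19) => nil
;; setk(k=plex_am, v=nin_ar) => nil
;; translate(v=34, u_from=lb, u_to=kg) => 771107029/50000000
;; fetch(k=plex_am) => nin_ar

Answer: {besmotu=8355/962, cra=-222, hicre=2276-02-19, plex_am=nin_ar}


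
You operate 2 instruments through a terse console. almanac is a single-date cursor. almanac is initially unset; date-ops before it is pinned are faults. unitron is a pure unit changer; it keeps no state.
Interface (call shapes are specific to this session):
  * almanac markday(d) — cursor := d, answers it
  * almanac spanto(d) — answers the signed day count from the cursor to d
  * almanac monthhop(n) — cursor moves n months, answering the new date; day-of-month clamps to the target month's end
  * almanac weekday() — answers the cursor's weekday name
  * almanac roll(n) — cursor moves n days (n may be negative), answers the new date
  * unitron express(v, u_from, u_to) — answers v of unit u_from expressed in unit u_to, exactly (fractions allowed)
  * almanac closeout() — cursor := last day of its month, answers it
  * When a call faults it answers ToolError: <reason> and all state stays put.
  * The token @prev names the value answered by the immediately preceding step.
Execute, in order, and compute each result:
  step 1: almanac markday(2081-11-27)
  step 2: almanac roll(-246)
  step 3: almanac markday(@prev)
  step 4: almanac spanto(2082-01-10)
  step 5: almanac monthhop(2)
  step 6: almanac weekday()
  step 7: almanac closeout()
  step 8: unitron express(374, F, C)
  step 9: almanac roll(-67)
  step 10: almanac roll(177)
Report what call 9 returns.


I run almanac markday using d→2081-11-27, — result: 2081-11-27.
I call almanac roll using n→-246, → 2081-03-26.
I use almanac markday using d→@prev, yielding 2081-03-26.
Using almanac spanto using d→2082-01-10, giving 290.
Next I call almanac monthhop using n→2, and observe 2081-05-26.
I run almanac weekday, which returns Monday.
Using almanac closeout: 2081-05-31.
I run unitron express using v→374, u_from→F, u_to→C, and see 190.
I try almanac roll using n→-67, → 2081-03-25.
Now I run almanac roll using n→177, which returns 2081-09-18.

Answer: 2081-03-25


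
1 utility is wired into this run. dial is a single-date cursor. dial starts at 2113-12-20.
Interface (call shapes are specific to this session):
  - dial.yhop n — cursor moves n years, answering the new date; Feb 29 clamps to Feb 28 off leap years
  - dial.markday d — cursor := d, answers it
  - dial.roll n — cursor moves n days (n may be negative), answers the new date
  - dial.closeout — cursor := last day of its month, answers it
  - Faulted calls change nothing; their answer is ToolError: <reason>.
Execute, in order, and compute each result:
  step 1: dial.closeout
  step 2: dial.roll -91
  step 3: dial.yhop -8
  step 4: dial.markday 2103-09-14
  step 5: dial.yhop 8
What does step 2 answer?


Answer: 2113-10-01

Derivation:
% closeout
  2113-12-31
% roll n='-91'
  2113-10-01
% yhop n='-8'
  2105-10-01
% markday d='2103-09-14'
  2103-09-14
% yhop n='8'
  2111-09-14


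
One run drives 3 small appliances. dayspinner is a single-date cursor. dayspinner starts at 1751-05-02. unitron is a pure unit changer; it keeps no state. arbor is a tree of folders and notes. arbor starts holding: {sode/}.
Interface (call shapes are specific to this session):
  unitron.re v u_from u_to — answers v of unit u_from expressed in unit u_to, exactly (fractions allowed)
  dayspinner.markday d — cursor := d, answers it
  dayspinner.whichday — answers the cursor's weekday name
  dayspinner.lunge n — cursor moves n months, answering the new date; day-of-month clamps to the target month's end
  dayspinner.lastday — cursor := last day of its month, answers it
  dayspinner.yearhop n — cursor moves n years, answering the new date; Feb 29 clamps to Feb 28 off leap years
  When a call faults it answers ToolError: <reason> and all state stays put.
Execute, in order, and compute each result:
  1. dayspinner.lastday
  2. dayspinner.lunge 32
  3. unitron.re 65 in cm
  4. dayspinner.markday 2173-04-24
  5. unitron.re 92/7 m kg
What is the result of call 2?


Answer: 1754-01-31

Derivation:
→ dayspinner.lastday()
← 1751-05-31
→ dayspinner.lunge(n=32)
← 1754-01-31
→ unitron.re(v=65, u_from=in, u_to=cm)
← 1651/10
→ dayspinner.markday(d=2173-04-24)
← 2173-04-24
→ unitron.re(v=92/7, u_from=m, u_to=kg)
← ToolError: incompatible units


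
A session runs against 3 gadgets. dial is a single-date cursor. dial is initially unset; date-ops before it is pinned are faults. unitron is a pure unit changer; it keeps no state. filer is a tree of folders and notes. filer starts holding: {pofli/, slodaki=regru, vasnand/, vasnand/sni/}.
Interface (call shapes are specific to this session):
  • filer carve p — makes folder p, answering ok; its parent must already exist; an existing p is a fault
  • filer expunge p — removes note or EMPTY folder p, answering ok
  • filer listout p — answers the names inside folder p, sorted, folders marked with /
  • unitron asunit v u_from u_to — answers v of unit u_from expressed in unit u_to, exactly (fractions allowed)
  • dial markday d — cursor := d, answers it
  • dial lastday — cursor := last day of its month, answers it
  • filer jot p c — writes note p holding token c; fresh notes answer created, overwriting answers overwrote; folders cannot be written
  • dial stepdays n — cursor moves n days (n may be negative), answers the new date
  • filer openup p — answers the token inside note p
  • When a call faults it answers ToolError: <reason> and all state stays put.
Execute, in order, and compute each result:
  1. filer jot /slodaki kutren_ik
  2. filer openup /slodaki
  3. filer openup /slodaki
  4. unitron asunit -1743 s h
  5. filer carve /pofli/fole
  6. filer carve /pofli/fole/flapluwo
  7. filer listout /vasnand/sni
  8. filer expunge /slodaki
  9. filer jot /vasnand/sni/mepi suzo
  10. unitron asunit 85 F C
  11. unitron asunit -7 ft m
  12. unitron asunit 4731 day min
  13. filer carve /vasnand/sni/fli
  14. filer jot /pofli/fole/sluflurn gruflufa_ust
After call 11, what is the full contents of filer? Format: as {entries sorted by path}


Answer: {pofli/, pofli/fole/, pofli/fole/flapluwo/, vasnand/, vasnand/sni/, vasnand/sni/mepi=suzo}

Derivation:
>>> filer jot /slodaki kutren_ik
:: overwrote
>>> filer openup /slodaki
:: kutren_ik
>>> filer openup /slodaki
:: kutren_ik
>>> unitron asunit -1743 s h
:: -581/1200
>>> filer carve /pofli/fole
:: ok
>>> filer carve /pofli/fole/flapluwo
:: ok
>>> filer listout /vasnand/sni
:: []
>>> filer expunge /slodaki
:: ok
>>> filer jot /vasnand/sni/mepi suzo
:: created
>>> unitron asunit 85 F C
:: 265/9
>>> unitron asunit -7 ft m
:: -2667/1250
>>> unitron asunit 4731 day min
:: 6812640
>>> filer carve /vasnand/sni/fli
:: ok
>>> filer jot /pofli/fole/sluflurn gruflufa_ust
:: created
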